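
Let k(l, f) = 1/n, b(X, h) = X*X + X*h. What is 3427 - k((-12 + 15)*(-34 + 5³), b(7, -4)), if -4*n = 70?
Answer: 119947/35 ≈ 3427.1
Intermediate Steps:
n = -35/2 (n = -¼*70 = -35/2 ≈ -17.500)
b(X, h) = X² + X*h
k(l, f) = -2/35 (k(l, f) = 1/(-35/2) = -2/35)
3427 - k((-12 + 15)*(-34 + 5³), b(7, -4)) = 3427 - 1*(-2/35) = 3427 + 2/35 = 119947/35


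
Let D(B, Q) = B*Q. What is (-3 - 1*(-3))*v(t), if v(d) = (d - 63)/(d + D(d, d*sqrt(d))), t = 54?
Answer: 0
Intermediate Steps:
v(d) = (-63 + d)/(d + d**(5/2)) (v(d) = (d - 63)/(d + d*(d*sqrt(d))) = (-63 + d)/(d + d*d**(3/2)) = (-63 + d)/(d + d**(5/2)))
(-3 - 1*(-3))*v(t) = (-3 - 1*(-3))*((-63 + 54)/(54 + 54**(5/2))) = (-3 + 3)*(-9/(54 + 8748*sqrt(6))) = 0*(-9/(54 + 8748*sqrt(6))) = 0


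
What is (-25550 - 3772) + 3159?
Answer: -26163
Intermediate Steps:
(-25550 - 3772) + 3159 = -29322 + 3159 = -26163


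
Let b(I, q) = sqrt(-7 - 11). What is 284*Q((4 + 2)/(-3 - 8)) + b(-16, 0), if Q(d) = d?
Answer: -1704/11 + 3*I*sqrt(2) ≈ -154.91 + 4.2426*I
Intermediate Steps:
b(I, q) = 3*I*sqrt(2) (b(I, q) = sqrt(-18) = 3*I*sqrt(2))
284*Q((4 + 2)/(-3 - 8)) + b(-16, 0) = 284*((4 + 2)/(-3 - 8)) + 3*I*sqrt(2) = 284*(6/(-11)) + 3*I*sqrt(2) = 284*(6*(-1/11)) + 3*I*sqrt(2) = 284*(-6/11) + 3*I*sqrt(2) = -1704/11 + 3*I*sqrt(2)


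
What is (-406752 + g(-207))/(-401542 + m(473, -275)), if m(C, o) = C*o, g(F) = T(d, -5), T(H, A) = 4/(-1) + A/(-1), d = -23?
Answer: 406751/531617 ≈ 0.76512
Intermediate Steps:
T(H, A) = -4 - A (T(H, A) = 4*(-1) + A*(-1) = -4 - A)
g(F) = 1 (g(F) = -4 - 1*(-5) = -4 + 5 = 1)
(-406752 + g(-207))/(-401542 + m(473, -275)) = (-406752 + 1)/(-401542 + 473*(-275)) = -406751/(-401542 - 130075) = -406751/(-531617) = -406751*(-1/531617) = 406751/531617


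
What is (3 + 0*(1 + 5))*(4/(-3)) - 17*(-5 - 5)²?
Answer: -1704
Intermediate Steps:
(3 + 0*(1 + 5))*(4/(-3)) - 17*(-5 - 5)² = (3 + 0*6)*(4*(-⅓)) - 17*(-10)² = (3 + 0)*(-4/3) - 17*100 = 3*(-4/3) - 1700 = -4 - 1700 = -1704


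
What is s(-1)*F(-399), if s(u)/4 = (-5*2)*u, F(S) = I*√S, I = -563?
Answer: -22520*I*√399 ≈ -4.4984e+5*I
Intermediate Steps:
F(S) = -563*√S
s(u) = -40*u (s(u) = 4*((-5*2)*u) = 4*(-10*u) = -40*u)
s(-1)*F(-399) = (-40*(-1))*(-563*I*√399) = 40*(-563*I*√399) = -22520*I*√399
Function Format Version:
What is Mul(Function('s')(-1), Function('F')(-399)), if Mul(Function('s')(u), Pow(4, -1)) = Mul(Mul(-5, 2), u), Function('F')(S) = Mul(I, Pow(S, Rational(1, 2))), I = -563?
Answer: Mul(-22520, I, Pow(399, Rational(1, 2))) ≈ Mul(-4.4984e+5, I)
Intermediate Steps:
Function('F')(S) = Mul(-563, Pow(S, Rational(1, 2)))
Function('s')(u) = Mul(-40, u) (Function('s')(u) = Mul(4, Mul(Mul(-5, 2), u)) = Mul(4, Mul(-10, u)) = Mul(-40, u))
Mul(Function('s')(-1), Function('F')(-399)) = Mul(Mul(-40, -1), Mul(-563, Pow(-399, Rational(1, 2)))) = Mul(40, Mul(-563, Mul(I, Pow(399, Rational(1, 2))))) = Mul(40, Mul(-563, I, Pow(399, Rational(1, 2)))) = Mul(-22520, I, Pow(399, Rational(1, 2)))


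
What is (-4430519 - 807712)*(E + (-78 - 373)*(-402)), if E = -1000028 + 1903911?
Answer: -5684449707735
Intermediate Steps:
E = 903883
(-4430519 - 807712)*(E + (-78 - 373)*(-402)) = (-4430519 - 807712)*(903883 + (-78 - 373)*(-402)) = -5238231*(903883 - 451*(-402)) = -5238231*(903883 + 181302) = -5238231*1085185 = -5684449707735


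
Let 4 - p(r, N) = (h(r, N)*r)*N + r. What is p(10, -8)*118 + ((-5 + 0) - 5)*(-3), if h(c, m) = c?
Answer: 93722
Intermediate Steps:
p(r, N) = 4 - r - N*r² (p(r, N) = 4 - ((r*r)*N + r) = 4 - (r²*N + r) = 4 - (N*r² + r) = 4 - (r + N*r²) = 4 + (-r - N*r²) = 4 - r - N*r²)
p(10, -8)*118 + ((-5 + 0) - 5)*(-3) = (4 - 1*10 - 1*(-8)*10²)*118 + ((-5 + 0) - 5)*(-3) = (4 - 10 - 1*(-8)*100)*118 + (-5 - 5)*(-3) = (4 - 10 + 800)*118 - 10*(-3) = 794*118 + 30 = 93692 + 30 = 93722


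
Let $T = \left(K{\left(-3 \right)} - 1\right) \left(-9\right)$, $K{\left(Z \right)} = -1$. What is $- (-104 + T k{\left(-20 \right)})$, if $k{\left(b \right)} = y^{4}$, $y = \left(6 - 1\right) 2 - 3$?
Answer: $-43114$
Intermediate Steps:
$y = 7$ ($y = 5 \cdot 2 - 3 = 10 - 3 = 7$)
$k{\left(b \right)} = 2401$ ($k{\left(b \right)} = 7^{4} = 2401$)
$T = 18$ ($T = \left(-1 - 1\right) \left(-9\right) = \left(-2\right) \left(-9\right) = 18$)
$- (-104 + T k{\left(-20 \right)}) = - (-104 + 18 \cdot 2401) = - (-104 + 43218) = \left(-1\right) 43114 = -43114$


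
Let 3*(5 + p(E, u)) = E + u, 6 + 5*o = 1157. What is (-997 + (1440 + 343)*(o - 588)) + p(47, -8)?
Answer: -3194732/5 ≈ -6.3895e+5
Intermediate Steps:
o = 1151/5 (o = -6/5 + (1/5)*1157 = -6/5 + 1157/5 = 1151/5 ≈ 230.20)
p(E, u) = -5 + E/3 + u/3 (p(E, u) = -5 + (E + u)/3 = -5 + (E/3 + u/3) = -5 + E/3 + u/3)
(-997 + (1440 + 343)*(o - 588)) + p(47, -8) = (-997 + (1440 + 343)*(1151/5 - 588)) + (-5 + (1/3)*47 + (1/3)*(-8)) = (-997 + 1783*(-1789/5)) + (-5 + 47/3 - 8/3) = (-997 - 3189787/5) + 8 = -3194772/5 + 8 = -3194732/5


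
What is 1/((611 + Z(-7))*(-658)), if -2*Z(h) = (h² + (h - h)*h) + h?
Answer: -1/388220 ≈ -2.5759e-6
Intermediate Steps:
Z(h) = -h/2 - h²/2 (Z(h) = -((h² + (h - h)*h) + h)/2 = -((h² + 0*h) + h)/2 = -((h² + 0) + h)/2 = -(h² + h)/2 = -(h + h²)/2 = -h/2 - h²/2)
1/((611 + Z(-7))*(-658)) = 1/((611 - ½*(-7)*(1 - 7))*(-658)) = -1/658/(611 - ½*(-7)*(-6)) = -1/658/(611 - 21) = -1/658/590 = (1/590)*(-1/658) = -1/388220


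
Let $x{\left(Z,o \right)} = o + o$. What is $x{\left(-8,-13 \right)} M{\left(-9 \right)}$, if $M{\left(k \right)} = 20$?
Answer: $-520$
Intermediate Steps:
$x{\left(Z,o \right)} = 2 o$
$x{\left(-8,-13 \right)} M{\left(-9 \right)} = 2 \left(-13\right) 20 = \left(-26\right) 20 = -520$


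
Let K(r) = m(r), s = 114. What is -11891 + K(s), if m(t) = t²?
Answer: 1105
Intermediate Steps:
K(r) = r²
-11891 + K(s) = -11891 + 114² = -11891 + 12996 = 1105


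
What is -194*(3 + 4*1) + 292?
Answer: -1066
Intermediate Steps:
-194*(3 + 4*1) + 292 = -194*(3 + 4) + 292 = -194*7 + 292 = -1358 + 292 = -1066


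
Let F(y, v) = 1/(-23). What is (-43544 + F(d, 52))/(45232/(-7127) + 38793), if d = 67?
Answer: -7137783151/6357947017 ≈ -1.1227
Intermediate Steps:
F(y, v) = -1/23
(-43544 + F(d, 52))/(45232/(-7127) + 38793) = (-43544 - 1/23)/(45232/(-7127) + 38793) = -1001513/(23*(45232*(-1/7127) + 38793)) = -1001513/(23*(-45232/7127 + 38793)) = -1001513/(23*276432479/7127) = -1001513/23*7127/276432479 = -7137783151/6357947017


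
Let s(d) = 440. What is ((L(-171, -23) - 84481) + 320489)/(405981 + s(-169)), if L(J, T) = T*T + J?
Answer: 236366/406421 ≈ 0.58158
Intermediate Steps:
L(J, T) = J + T² (L(J, T) = T² + J = J + T²)
((L(-171, -23) - 84481) + 320489)/(405981 + s(-169)) = (((-171 + (-23)²) - 84481) + 320489)/(405981 + 440) = (((-171 + 529) - 84481) + 320489)/406421 = ((358 - 84481) + 320489)*(1/406421) = (-84123 + 320489)*(1/406421) = 236366*(1/406421) = 236366/406421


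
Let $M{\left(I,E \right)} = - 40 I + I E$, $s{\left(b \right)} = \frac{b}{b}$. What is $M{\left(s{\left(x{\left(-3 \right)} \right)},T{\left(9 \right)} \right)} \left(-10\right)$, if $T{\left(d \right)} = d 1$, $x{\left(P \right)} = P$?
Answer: $310$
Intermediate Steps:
$T{\left(d \right)} = d$
$s{\left(b \right)} = 1$
$M{\left(I,E \right)} = - 40 I + E I$
$M{\left(s{\left(x{\left(-3 \right)} \right)},T{\left(9 \right)} \right)} \left(-10\right) = 1 \left(-40 + 9\right) \left(-10\right) = 1 \left(-31\right) \left(-10\right) = \left(-31\right) \left(-10\right) = 310$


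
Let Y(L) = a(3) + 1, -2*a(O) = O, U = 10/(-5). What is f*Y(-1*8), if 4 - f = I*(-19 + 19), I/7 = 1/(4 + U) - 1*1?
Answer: -2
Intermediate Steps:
U = -2 (U = 10*(-⅕) = -2)
a(O) = -O/2
I = -7/2 (I = 7*(1/(4 - 2) - 1*1) = 7*(1/2 - 1) = 7*(½ - 1) = 7*(-½) = -7/2 ≈ -3.5000)
f = 4 (f = 4 - (-7)*(-19 + 19)/2 = 4 - (-7)*0/2 = 4 - 1*0 = 4 + 0 = 4)
Y(L) = -½ (Y(L) = -½*3 + 1 = -3/2 + 1 = -½)
f*Y(-1*8) = 4*(-½) = -2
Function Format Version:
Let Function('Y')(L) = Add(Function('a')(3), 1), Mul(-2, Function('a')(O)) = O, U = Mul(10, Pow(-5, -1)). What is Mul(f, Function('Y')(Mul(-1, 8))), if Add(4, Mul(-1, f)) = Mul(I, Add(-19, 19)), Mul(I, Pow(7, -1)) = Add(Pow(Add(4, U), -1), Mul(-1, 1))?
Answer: -2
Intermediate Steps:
U = -2 (U = Mul(10, Rational(-1, 5)) = -2)
Function('a')(O) = Mul(Rational(-1, 2), O)
I = Rational(-7, 2) (I = Mul(7, Add(Pow(Add(4, -2), -1), Mul(-1, 1))) = Mul(7, Add(Pow(2, -1), -1)) = Mul(7, Add(Rational(1, 2), -1)) = Mul(7, Rational(-1, 2)) = Rational(-7, 2) ≈ -3.5000)
f = 4 (f = Add(4, Mul(-1, Mul(Rational(-7, 2), Add(-19, 19)))) = Add(4, Mul(-1, Mul(Rational(-7, 2), 0))) = Add(4, Mul(-1, 0)) = Add(4, 0) = 4)
Function('Y')(L) = Rational(-1, 2) (Function('Y')(L) = Add(Mul(Rational(-1, 2), 3), 1) = Add(Rational(-3, 2), 1) = Rational(-1, 2))
Mul(f, Function('Y')(Mul(-1, 8))) = Mul(4, Rational(-1, 2)) = -2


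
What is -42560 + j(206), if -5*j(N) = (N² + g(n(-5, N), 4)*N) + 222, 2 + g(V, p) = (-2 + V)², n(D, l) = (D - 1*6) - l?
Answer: -10135012/5 ≈ -2.0270e+6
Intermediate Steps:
n(D, l) = -6 + D - l (n(D, l) = (D - 6) - l = (-6 + D) - l = -6 + D - l)
g(V, p) = -2 + (-2 + V)²
j(N) = -222/5 - N²/5 - N*(-2 + (-13 - N)²)/5 (j(N) = -((N² + (-2 + (-2 + (-6 - 5 - N))²)*N) + 222)/5 = -((N² + (-2 + (-2 + (-11 - N))²)*N) + 222)/5 = -((N² + (-2 + (-13 - N)²)*N) + 222)/5 = -((N² + N*(-2 + (-13 - N)²)) + 222)/5 = -(222 + N² + N*(-2 + (-13 - N)²))/5 = -222/5 - N²/5 - N*(-2 + (-13 - N)²)/5)
-42560 + j(206) = -42560 + (-222/5 - ⅕*206² - ⅕*206*(-2 + (13 + 206)²)) = -42560 + (-222/5 - ⅕*42436 - ⅕*206*(-2 + 219²)) = -42560 + (-222/5 - 42436/5 - ⅕*206*(-2 + 47961)) = -42560 + (-222/5 - 42436/5 - ⅕*206*47959) = -42560 + (-222/5 - 42436/5 - 9879554/5) = -42560 - 9922212/5 = -10135012/5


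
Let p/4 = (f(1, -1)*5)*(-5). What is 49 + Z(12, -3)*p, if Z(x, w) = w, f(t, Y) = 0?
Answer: 49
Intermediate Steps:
p = 0 (p = 4*((0*5)*(-5)) = 4*(0*(-5)) = 4*0 = 0)
49 + Z(12, -3)*p = 49 - 3*0 = 49 + 0 = 49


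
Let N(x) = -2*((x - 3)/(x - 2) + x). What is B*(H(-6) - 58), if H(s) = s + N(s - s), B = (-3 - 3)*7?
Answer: 2814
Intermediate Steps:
N(x) = -2*x - 2*(-3 + x)/(-2 + x) (N(x) = -2*((-3 + x)/(-2 + x) + x) = -2*(x + (-3 + x)/(-2 + x)) = -2*x - 2*(-3 + x)/(-2 + x))
B = -42 (B = -6*7 = -42)
H(s) = -3 + s (H(s) = s + 2*(3 + (s - s) - (s - s)²)/(-2 + (s - s)) = s + 2*(3 + 0 - 1*0²)/(-2 + 0) = s + 2*(3 + 0 - 1*0)/(-2) = s + 2*(-½)*(3 + 0 + 0) = s + 2*(-½)*3 = s - 3 = -3 + s)
B*(H(-6) - 58) = -42*((-3 - 6) - 58) = -42*(-9 - 58) = -42*(-67) = 2814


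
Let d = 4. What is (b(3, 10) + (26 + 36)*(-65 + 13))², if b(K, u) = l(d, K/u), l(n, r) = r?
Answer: 1039224169/100 ≈ 1.0392e+7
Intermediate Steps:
b(K, u) = K/u
(b(3, 10) + (26 + 36)*(-65 + 13))² = (3/10 + (26 + 36)*(-65 + 13))² = (3*(⅒) + 62*(-52))² = (3/10 - 3224)² = (-32237/10)² = 1039224169/100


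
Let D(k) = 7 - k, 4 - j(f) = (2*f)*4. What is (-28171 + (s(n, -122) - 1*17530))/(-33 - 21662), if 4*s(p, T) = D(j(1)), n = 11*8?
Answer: 182793/86780 ≈ 2.1064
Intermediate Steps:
j(f) = 4 - 8*f (j(f) = 4 - 2*f*4 = 4 - 8*f)
n = 88
s(p, T) = 11/4 (s(p, T) = (7 - (4 - 8*1))/4 = (7 - (4 - 8))/4 = (7 - 1*(-4))/4 = (7 + 4)/4 = (¼)*11 = 11/4)
(-28171 + (s(n, -122) - 1*17530))/(-33 - 21662) = (-28171 + (11/4 - 1*17530))/(-33 - 21662) = (-28171 + (11/4 - 17530))/(-21695) = (-28171 - 70109/4)*(-1/21695) = -182793/4*(-1/21695) = 182793/86780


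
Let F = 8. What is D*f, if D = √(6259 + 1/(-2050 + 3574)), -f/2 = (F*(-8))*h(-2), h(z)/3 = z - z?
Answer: 0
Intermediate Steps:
h(z) = 0 (h(z) = 3*(z - z) = 3*0 = 0)
f = 0 (f = -2*8*(-8)*0 = -(-128)*0 = -2*0 = 0)
D = √3634251177/762 (D = √(6259 + 1/1524) = √(9538717/1524) = √3634251177/762 ≈ 79.114)
D*f = (√3634251177/762)*0 = 0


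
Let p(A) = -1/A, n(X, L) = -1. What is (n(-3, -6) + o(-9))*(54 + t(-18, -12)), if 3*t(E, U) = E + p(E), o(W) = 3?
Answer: 2593/27 ≈ 96.037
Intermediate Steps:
t(E, U) = -1/(3*E) + E/3 (t(E, U) = (E - 1/E)/3 = -1/(3*E) + E/3)
(n(-3, -6) + o(-9))*(54 + t(-18, -12)) = (-1 + 3)*(54 + (⅓)*(-1 + (-18)²)/(-18)) = 2*(54 + (⅓)*(-1/18)*(-1 + 324)) = 2*(54 + (⅓)*(-1/18)*323) = 2*(54 - 323/54) = 2*(2593/54) = 2593/27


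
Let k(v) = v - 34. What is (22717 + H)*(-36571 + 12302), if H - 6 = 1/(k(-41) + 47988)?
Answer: -26422317989900/47913 ≈ -5.5146e+8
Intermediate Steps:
k(v) = -34 + v
H = 287479/47913 (H = 6 + 1/((-34 - 41) + 47988) = 6 + 1/(-75 + 47988) = 6 + 1/47913 = 287479/47913 ≈ 6.0000)
(22717 + H)*(-36571 + 12302) = (22717 + 287479/47913)*(-36571 + 12302) = (1088727100/47913)*(-24269) = -26422317989900/47913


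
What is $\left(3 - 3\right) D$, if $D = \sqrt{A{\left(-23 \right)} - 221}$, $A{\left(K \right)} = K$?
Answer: $0$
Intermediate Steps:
$D = 2 i \sqrt{61}$ ($D = \sqrt{-23 - 221} = \sqrt{-244} = 2 i \sqrt{61} \approx 15.62 i$)
$\left(3 - 3\right) D = \left(3 - 3\right) 2 i \sqrt{61} = 0 \cdot 2 i \sqrt{61} = 0$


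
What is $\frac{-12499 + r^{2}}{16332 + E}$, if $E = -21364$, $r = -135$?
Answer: $- \frac{2863}{2516} \approx -1.1379$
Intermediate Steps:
$\frac{-12499 + r^{2}}{16332 + E} = \frac{-12499 + \left(-135\right)^{2}}{16332 - 21364} = \frac{-12499 + 18225}{-5032} = 5726 \left(- \frac{1}{5032}\right) = - \frac{2863}{2516}$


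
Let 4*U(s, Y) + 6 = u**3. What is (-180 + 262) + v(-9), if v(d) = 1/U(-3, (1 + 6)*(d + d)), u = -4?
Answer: 2868/35 ≈ 81.943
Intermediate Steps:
U(s, Y) = -35/2 (U(s, Y) = -3/2 + (1/4)*(-4)**3 = -3/2 + (1/4)*(-64) = -3/2 - 16 = -35/2)
v(d) = -2/35 (v(d) = 1/(-35/2) = -2/35)
(-180 + 262) + v(-9) = (-180 + 262) - 2/35 = 82 - 2/35 = 2868/35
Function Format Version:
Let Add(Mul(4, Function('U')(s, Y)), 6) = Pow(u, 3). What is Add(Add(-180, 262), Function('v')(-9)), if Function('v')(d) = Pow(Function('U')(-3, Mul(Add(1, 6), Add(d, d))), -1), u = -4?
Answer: Rational(2868, 35) ≈ 81.943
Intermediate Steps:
Function('U')(s, Y) = Rational(-35, 2) (Function('U')(s, Y) = Add(Rational(-3, 2), Mul(Rational(1, 4), Pow(-4, 3))) = Add(Rational(-3, 2), Mul(Rational(1, 4), -64)) = Add(Rational(-3, 2), -16) = Rational(-35, 2))
Function('v')(d) = Rational(-2, 35) (Function('v')(d) = Pow(Rational(-35, 2), -1) = Rational(-2, 35))
Add(Add(-180, 262), Function('v')(-9)) = Add(Add(-180, 262), Rational(-2, 35)) = Add(82, Rational(-2, 35)) = Rational(2868, 35)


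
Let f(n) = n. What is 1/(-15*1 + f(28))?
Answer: 1/13 ≈ 0.076923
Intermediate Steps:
1/(-15*1 + f(28)) = 1/(-15*1 + 28) = 1/(-15 + 28) = 1/13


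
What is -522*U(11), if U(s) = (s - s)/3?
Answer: 0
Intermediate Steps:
U(s) = 0 (U(s) = 0*(⅓) = 0)
-522*U(11) = -522*0 = 0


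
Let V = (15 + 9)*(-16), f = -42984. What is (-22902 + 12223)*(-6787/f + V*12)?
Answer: 2115119956315/42984 ≈ 4.9207e+7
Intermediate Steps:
V = -384 (V = 24*(-16) = -384)
(-22902 + 12223)*(-6787/f + V*12) = (-22902 + 12223)*(-6787/(-42984) - 384*12) = -10679*(-6787*(-1/42984) - 4608) = -10679*(6787/42984 - 4608) = -10679*(-198063485/42984) = 2115119956315/42984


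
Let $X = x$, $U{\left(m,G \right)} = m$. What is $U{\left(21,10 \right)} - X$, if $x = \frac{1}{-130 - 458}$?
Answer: $\frac{12349}{588} \approx 21.002$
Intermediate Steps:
$x = - \frac{1}{588}$ ($x = \frac{1}{-588} = - \frac{1}{588} \approx -0.0017007$)
$X = - \frac{1}{588} \approx -0.0017007$
$U{\left(21,10 \right)} - X = 21 - - \frac{1}{588} = 21 + \frac{1}{588} = \frac{12349}{588}$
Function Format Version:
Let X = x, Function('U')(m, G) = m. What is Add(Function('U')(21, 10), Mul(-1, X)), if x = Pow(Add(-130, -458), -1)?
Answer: Rational(12349, 588) ≈ 21.002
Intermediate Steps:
x = Rational(-1, 588) (x = Pow(-588, -1) = Rational(-1, 588) ≈ -0.0017007)
X = Rational(-1, 588) ≈ -0.0017007
Add(Function('U')(21, 10), Mul(-1, X)) = Add(21, Mul(-1, Rational(-1, 588))) = Add(21, Rational(1, 588)) = Rational(12349, 588)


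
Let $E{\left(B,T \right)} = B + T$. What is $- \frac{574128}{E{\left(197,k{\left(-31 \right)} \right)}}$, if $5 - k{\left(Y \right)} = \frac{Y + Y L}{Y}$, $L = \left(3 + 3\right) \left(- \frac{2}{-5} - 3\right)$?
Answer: $- \frac{956880}{361} \approx -2650.6$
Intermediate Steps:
$L = - \frac{78}{5}$ ($L = 6 \left(\left(-2\right) \left(- \frac{1}{5}\right) - 3\right) = 6 \left(\frac{2}{5} - 3\right) = 6 \left(- \frac{13}{5}\right) = - \frac{78}{5} \approx -15.6$)
$k{\left(Y \right)} = \frac{98}{5}$ ($k{\left(Y \right)} = 5 - \frac{Y + Y \left(- \frac{78}{5}\right)}{Y} = 5 - \frac{Y - \frac{78 Y}{5}}{Y} = 5 - \frac{\left(- \frac{73}{5}\right) Y}{Y} = 5 - - \frac{73}{5} = 5 + \frac{73}{5} = \frac{98}{5}$)
$- \frac{574128}{E{\left(197,k{\left(-31 \right)} \right)}} = - \frac{574128}{197 + \frac{98}{5}} = - \frac{574128}{\frac{1083}{5}} = \left(-574128\right) \frac{5}{1083} = - \frac{956880}{361}$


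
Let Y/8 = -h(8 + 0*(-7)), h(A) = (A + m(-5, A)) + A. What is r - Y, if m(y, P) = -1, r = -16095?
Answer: -15975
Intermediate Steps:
h(A) = -1 + 2*A (h(A) = (A - 1) + A = (-1 + A) + A = -1 + 2*A)
Y = -120 (Y = 8*(-(-1 + 2*(8 + 0*(-7)))) = 8*(-(-1 + 2*(8 + 0))) = 8*(-(-1 + 2*8)) = 8*(-(-1 + 16)) = 8*(-1*15) = 8*(-15) = -120)
r - Y = -16095 - 1*(-120) = -16095 + 120 = -15975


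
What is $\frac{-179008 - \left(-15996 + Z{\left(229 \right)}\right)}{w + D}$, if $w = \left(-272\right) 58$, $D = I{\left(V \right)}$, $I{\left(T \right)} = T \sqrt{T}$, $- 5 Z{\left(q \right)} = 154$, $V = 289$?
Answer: $\frac{814906}{54315} \approx 15.003$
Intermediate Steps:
$Z{\left(q \right)} = - \frac{154}{5}$ ($Z{\left(q \right)} = \left(- \frac{1}{5}\right) 154 = - \frac{154}{5}$)
$I{\left(T \right)} = T^{\frac{3}{2}}$
$D = 4913$ ($D = 289^{\frac{3}{2}} = 4913$)
$w = -15776$
$\frac{-179008 - \left(-15996 + Z{\left(229 \right)}\right)}{w + D} = \frac{-179008 + \left(186 \cdot 86 - - \frac{154}{5}\right)}{-15776 + 4913} = \frac{-179008 + \left(15996 + \frac{154}{5}\right)}{-10863} = \left(-179008 + \frac{80134}{5}\right) \left(- \frac{1}{10863}\right) = \left(- \frac{814906}{5}\right) \left(- \frac{1}{10863}\right) = \frac{814906}{54315}$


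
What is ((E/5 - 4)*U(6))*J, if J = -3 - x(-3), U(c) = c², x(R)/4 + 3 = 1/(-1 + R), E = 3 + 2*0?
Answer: -1224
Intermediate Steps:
E = 3 (E = 3 + 0 = 3)
x(R) = -12 + 4/(-1 + R)
J = 10 (J = -3 - 4*(4 - 3*(-3))/(-1 - 3) = -3 - 4*(4 + 9)/(-4) = -3 - 4*(-1)*13/4 = -3 - 1*(-13) = -3 + 13 = 10)
((E/5 - 4)*U(6))*J = ((3/5 - 4)*6²)*10 = ((3*(⅕) - 4)*36)*10 = ((⅗ - 4)*36)*10 = -17/5*36*10 = -612/5*10 = -1224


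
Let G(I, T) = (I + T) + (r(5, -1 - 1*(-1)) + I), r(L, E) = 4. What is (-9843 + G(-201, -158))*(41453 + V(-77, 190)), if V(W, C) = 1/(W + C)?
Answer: -48710891810/113 ≈ -4.3107e+8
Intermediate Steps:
G(I, T) = 4 + T + 2*I (G(I, T) = (I + T) + (4 + I) = 4 + T + 2*I)
V(W, C) = 1/(C + W)
(-9843 + G(-201, -158))*(41453 + V(-77, 190)) = (-9843 + (4 - 158 + 2*(-201)))*(41453 + 1/(190 - 77)) = (-9843 + (4 - 158 - 402))*(41453 + 1/113) = (-9843 - 556)*(41453 + 1/113) = -10399*4684190/113 = -48710891810/113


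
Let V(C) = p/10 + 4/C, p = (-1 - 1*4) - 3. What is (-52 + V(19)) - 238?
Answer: -27606/95 ≈ -290.59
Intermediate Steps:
p = -8 (p = (-1 - 4) - 3 = -5 - 3 = -8)
V(C) = -4/5 + 4/C (V(C) = -8/10 + 4/C = -8*1/10 + 4/C = -4/5 + 4/C)
(-52 + V(19)) - 238 = (-52 + (-4/5 + 4/19)) - 238 = (-52 - 56/95) - 238 = -4996/95 - 238 = -27606/95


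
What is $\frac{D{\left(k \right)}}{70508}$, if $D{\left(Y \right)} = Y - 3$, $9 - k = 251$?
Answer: $- \frac{245}{70508} \approx -0.0034748$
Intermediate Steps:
$k = -242$ ($k = 9 - 251 = -242$)
$D{\left(Y \right)} = -3 + Y$
$\frac{D{\left(k \right)}}{70508} = \frac{-3 - 242}{70508} = \left(-245\right) \frac{1}{70508} = - \frac{245}{70508}$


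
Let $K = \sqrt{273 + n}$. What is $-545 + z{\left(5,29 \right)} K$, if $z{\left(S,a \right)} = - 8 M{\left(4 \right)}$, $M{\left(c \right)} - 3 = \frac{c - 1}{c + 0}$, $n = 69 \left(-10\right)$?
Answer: $-545 - 30 i \sqrt{417} \approx -545.0 - 612.62 i$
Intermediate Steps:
$n = -690$
$M{\left(c \right)} = 3 + \frac{-1 + c}{c}$ ($M{\left(c \right)} = 3 + \frac{c - 1}{c + 0} = 3 + \frac{-1 + c}{c}$)
$z{\left(S,a \right)} = -30$ ($z{\left(S,a \right)} = - 8 \left(4 - \frac{1}{4}\right) = \left(-8\right) \frac{15}{4} = -30$)
$K = i \sqrt{417}$ ($K = \sqrt{273 - 690} = \sqrt{-417} = i \sqrt{417} \approx 20.421 i$)
$-545 + z{\left(5,29 \right)} K = -545 - 30 i \sqrt{417}$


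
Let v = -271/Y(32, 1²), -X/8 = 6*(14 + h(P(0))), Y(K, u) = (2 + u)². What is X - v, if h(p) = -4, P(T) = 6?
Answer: -4049/9 ≈ -449.89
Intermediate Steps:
X = -480 (X = -48*(14 - 4) = -48*10 = -8*60 = -480)
v = -271/9 (v = -271/(2 + 1²)² = -271/(2 + 1)² = -271/(3²) = -271/9 ≈ -30.111)
X - v = -480 - 1*(-271/9) = -480 + 271/9 = -4049/9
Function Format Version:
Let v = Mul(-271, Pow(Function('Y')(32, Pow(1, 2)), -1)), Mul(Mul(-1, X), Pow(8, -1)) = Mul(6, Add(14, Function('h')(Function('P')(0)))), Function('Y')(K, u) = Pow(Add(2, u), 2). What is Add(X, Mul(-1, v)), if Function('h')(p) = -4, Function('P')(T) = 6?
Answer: Rational(-4049, 9) ≈ -449.89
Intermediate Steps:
X = -480 (X = Mul(-8, Mul(6, Add(14, -4))) = Mul(-8, Mul(6, 10)) = Mul(-8, 60) = -480)
v = Rational(-271, 9) (v = Mul(-271, Pow(Pow(Add(2, Pow(1, 2)), 2), -1)) = Mul(-271, Pow(Pow(Add(2, 1), 2), -1)) = Mul(-271, Pow(Pow(3, 2), -1)) = Mul(-271, Pow(9, -1)) = Mul(-271, Rational(1, 9)) = Rational(-271, 9) ≈ -30.111)
Add(X, Mul(-1, v)) = Add(-480, Mul(-1, Rational(-271, 9))) = Add(-480, Rational(271, 9)) = Rational(-4049, 9)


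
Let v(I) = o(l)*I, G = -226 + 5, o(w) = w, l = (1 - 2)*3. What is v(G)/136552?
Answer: 51/10504 ≈ 0.0048553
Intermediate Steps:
l = -3 (l = -1*3 = -3)
G = -221
v(I) = -3*I
v(G)/136552 = -3*(-221)/136552 = 663*(1/136552) = 51/10504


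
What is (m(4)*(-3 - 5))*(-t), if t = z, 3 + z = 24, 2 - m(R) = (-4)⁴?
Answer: -42672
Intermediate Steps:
m(R) = -254 (m(R) = 2 - 1*(-4)⁴ = 2 - 1*256 = 2 - 256 = -254)
z = 21 (z = -3 + 24 = 21)
t = 21
(m(4)*(-3 - 5))*(-t) = (-254*(-3 - 5))*(-1*21) = -254*(-8)*(-21) = 2032*(-21) = -42672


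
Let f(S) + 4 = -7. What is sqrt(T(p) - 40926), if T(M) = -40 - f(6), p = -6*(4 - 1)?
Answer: I*sqrt(40955) ≈ 202.37*I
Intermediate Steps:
f(S) = -11 (f(S) = -4 - 7 = -11)
p = -18 (p = -6*3 = -18)
T(M) = -29 (T(M) = -40 - 1*(-11) = -40 + 11 = -29)
sqrt(T(p) - 40926) = sqrt(-29 - 40926) = sqrt(-40955) = I*sqrt(40955)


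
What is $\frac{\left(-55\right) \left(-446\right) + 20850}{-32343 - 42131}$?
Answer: $- \frac{22690}{37237} \approx -0.60934$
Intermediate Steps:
$\frac{\left(-55\right) \left(-446\right) + 20850}{-32343 - 42131} = \frac{24530 + 20850}{-74474} = 45380 \left(- \frac{1}{74474}\right) = - \frac{22690}{37237}$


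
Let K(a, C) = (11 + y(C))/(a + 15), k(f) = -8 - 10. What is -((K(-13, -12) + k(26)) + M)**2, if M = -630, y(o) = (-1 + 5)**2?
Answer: -1610361/4 ≈ -4.0259e+5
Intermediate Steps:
y(o) = 16 (y(o) = 4**2 = 16)
k(f) = -18
K(a, C) = 27/(15 + a) (K(a, C) = (11 + 16)/(a + 15) = 27/(15 + a))
-((K(-13, -12) + k(26)) + M)**2 = -((27/(15 - 13) - 18) - 630)**2 = -((27/2 - 18) - 630)**2 = -(-9/2 - 630)**2 = -(-1269/2)**2 = -1*1610361/4 = -1610361/4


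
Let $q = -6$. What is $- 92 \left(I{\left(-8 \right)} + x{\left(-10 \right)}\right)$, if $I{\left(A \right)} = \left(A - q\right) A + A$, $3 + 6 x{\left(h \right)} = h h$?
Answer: $- \frac{6670}{3} \approx -2223.3$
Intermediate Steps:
$x{\left(h \right)} = - \frac{1}{2} + \frac{h^{2}}{6}$ ($x{\left(h \right)} = - \frac{1}{2} + \frac{h h}{6} = - \frac{1}{2} + \frac{h^{2}}{6}$)
$I{\left(A \right)} = A + A \left(6 + A\right)$ ($I{\left(A \right)} = \left(A - -6\right) A + A = \left(A + 6\right) A + A = \left(6 + A\right) A + A = A \left(6 + A\right) + A = A + A \left(6 + A\right)$)
$- 92 \left(I{\left(-8 \right)} + x{\left(-10 \right)}\right) = - 92 \left(- 8 \left(7 - 8\right) - \left(\frac{1}{2} - \frac{\left(-10\right)^{2}}{6}\right)\right) = - 92 \left(\left(-8\right) \left(-1\right) + \left(- \frac{1}{2} + \frac{1}{6} \cdot 100\right)\right) = - 92 \left(8 + \left(- \frac{1}{2} + \frac{50}{3}\right)\right) = - 92 \left(8 + \frac{97}{6}\right) = \left(-92\right) \frac{145}{6} = - \frac{6670}{3}$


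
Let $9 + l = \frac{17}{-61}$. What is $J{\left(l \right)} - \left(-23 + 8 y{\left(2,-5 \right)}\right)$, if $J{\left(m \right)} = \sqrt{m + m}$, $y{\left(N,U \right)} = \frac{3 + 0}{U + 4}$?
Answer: $47 + \frac{2 i \sqrt{17263}}{61} \approx 47.0 + 4.3078 i$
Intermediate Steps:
$l = - \frac{566}{61}$ ($l = -9 + \frac{17}{-61} = -9 + 17 \left(- \frac{1}{61}\right) = -9 - \frac{17}{61} = - \frac{566}{61} \approx -9.2787$)
$y{\left(N,U \right)} = \frac{3}{4 + U}$
$J{\left(m \right)} = \sqrt{2} \sqrt{m}$ ($J{\left(m \right)} = \sqrt{2 m} = \sqrt{2} \sqrt{m}$)
$J{\left(l \right)} - \left(-23 + 8 y{\left(2,-5 \right)}\right) = \sqrt{2} \sqrt{- \frac{566}{61}} - \left(-23 + 8 \frac{3}{4 - 5}\right) = \sqrt{2} \frac{i \sqrt{34526}}{61} - \left(-23 + 8 \frac{3}{-1}\right) = \frac{2 i \sqrt{17263}}{61} - \left(-23 + 8 \cdot 3 \left(-1\right)\right) = \frac{2 i \sqrt{17263}}{61} - \left(-23 + 8 \left(-3\right)\right) = \frac{2 i \sqrt{17263}}{61} - \left(-23 - 24\right) = \frac{2 i \sqrt{17263}}{61} - -47 = \frac{2 i \sqrt{17263}}{61} + 47 = 47 + \frac{2 i \sqrt{17263}}{61}$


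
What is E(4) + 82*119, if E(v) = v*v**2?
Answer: 9822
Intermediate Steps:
E(v) = v**3
E(4) + 82*119 = 4**3 + 82*119 = 64 + 9758 = 9822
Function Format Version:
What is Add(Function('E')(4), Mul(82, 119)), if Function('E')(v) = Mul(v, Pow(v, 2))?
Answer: 9822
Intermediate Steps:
Function('E')(v) = Pow(v, 3)
Add(Function('E')(4), Mul(82, 119)) = Add(Pow(4, 3), Mul(82, 119)) = Add(64, 9758) = 9822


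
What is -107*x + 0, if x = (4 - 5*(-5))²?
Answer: -89987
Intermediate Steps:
x = 841 (x = (4 + 25)² = 29² = 841)
-107*x + 0 = -107*841 + 0 = -89987 + 0 = -89987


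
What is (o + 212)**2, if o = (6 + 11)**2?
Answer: 251001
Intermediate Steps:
o = 289 (o = 17**2 = 289)
(o + 212)**2 = (289 + 212)**2 = 501**2 = 251001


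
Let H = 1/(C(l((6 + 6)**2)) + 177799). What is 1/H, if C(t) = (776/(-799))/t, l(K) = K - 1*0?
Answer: 2557105121/14382 ≈ 1.7780e+5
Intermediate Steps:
l(K) = K (l(K) = K + 0 = K)
C(t) = -776/(799*t) (C(t) = (776*(-1/799))/t = -776/(799*t))
H = 14382/2557105121 (H = 1/(-776/(799*(6 + 6)**2) + 177799) = 1/(-776/(799*(12**2)) + 177799) = 1/(-776/799/144 + 177799) = 1/(-776/799*1/144 + 177799) = 1/(-97/14382 + 177799) = 1/(2557105121/14382) = 14382/2557105121 ≈ 5.6243e-6)
1/H = 1/(14382/2557105121) = 2557105121/14382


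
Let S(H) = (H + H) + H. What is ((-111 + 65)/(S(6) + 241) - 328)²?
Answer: 7224660004/67081 ≈ 1.0770e+5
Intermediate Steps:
S(H) = 3*H (S(H) = 2*H + H = 3*H)
((-111 + 65)/(S(6) + 241) - 328)² = ((-111 + 65)/(3*6 + 241) - 328)² = (-46/(18 + 241) - 328)² = (-46/259 - 328)² = (-84998/259)² = 7224660004/67081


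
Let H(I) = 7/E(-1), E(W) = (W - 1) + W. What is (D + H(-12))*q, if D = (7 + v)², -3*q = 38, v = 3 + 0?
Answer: -11134/9 ≈ -1237.1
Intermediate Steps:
v = 3
q = -38/3 (q = -⅓*38 = -38/3 ≈ -12.667)
E(W) = -1 + 2*W (E(W) = (-1 + W) + W = -1 + 2*W)
D = 100 (D = (7 + 3)² = 10² = 100)
H(I) = -7/3 (H(I) = 7/(-1 + 2*(-1)) = 7/(-1 - 2) = 7/(-3) = 7*(-⅓) = -7/3)
(D + H(-12))*q = (100 - 7/3)*(-38/3) = (293/3)*(-38/3) = -11134/9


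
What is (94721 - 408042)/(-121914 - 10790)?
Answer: 313321/132704 ≈ 2.3611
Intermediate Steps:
(94721 - 408042)/(-121914 - 10790) = -313321/(-132704) = -313321*(-1/132704) = 313321/132704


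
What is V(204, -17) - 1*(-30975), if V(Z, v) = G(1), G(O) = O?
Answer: 30976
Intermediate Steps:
V(Z, v) = 1
V(204, -17) - 1*(-30975) = 1 - 1*(-30975) = 1 + 30975 = 30976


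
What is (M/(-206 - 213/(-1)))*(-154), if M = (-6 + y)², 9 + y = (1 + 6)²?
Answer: -25432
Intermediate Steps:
y = 40 (y = -9 + (1 + 6)² = -9 + 7² = -9 + 49 = 40)
M = 1156 (M = (-6 + 40)² = 34² = 1156)
(M/(-206 - 213/(-1)))*(-154) = (1156/(-206 - 213/(-1)))*(-154) = (1156/(-206 - 213*(-1)))*(-154) = (1156/(-206 + 213))*(-154) = (1156/7)*(-154) = -25432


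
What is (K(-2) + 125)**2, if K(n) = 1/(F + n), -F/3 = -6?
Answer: 4004001/256 ≈ 15641.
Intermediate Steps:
F = 18 (F = -3*(-6) = 18)
K(n) = 1/(18 + n)
(K(-2) + 125)**2 = (1/(18 - 2) + 125)**2 = (1/16 + 125)**2 = (2001/16)**2 = 4004001/256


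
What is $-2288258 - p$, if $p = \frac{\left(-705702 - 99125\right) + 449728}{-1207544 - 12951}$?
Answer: $- \frac{2792807802809}{1220495} \approx -2.2883 \cdot 10^{6}$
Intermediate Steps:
$p = \frac{355099}{1220495}$ ($p = \frac{-804827 + 449728}{-1220495} = \left(-355099\right) \left(- \frac{1}{1220495}\right) = \frac{355099}{1220495} \approx 0.29095$)
$-2288258 - p = -2288258 - \frac{355099}{1220495} = - \frac{2792807802809}{1220495}$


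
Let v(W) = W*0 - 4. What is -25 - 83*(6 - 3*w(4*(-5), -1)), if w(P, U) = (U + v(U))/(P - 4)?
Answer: -3769/8 ≈ -471.13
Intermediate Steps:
v(W) = -4 (v(W) = 0 - 4 = -4)
w(P, U) = (-4 + U)/(-4 + P) (w(P, U) = (U - 4)/(P - 4) = (-4 + U)/(-4 + P))
-25 - 83*(6 - 3*w(4*(-5), -1)) = -25 - 83*(6 - 3*(-4 - 1)/(-4 + 4*(-5))) = -25 - 83*(6 - 3*(-5)/(-4 - 20)) = -25 - 83*(6 - 3*(-5)/(-24)) = -25 - 83*(6 - (-1)*(-5)/8) = -25 - 83*(6 - 3*5/24) = -25 - 83*(6 - 5/8) = -25 - 83*43/8 = -25 - 3569/8 = -3769/8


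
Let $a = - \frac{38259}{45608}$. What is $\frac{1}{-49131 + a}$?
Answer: $- \frac{45608}{2240804907} \approx -2.0353 \cdot 10^{-5}$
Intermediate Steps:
$a = - \frac{38259}{45608}$ ($a = \left(-38259\right) \frac{1}{45608} = - \frac{38259}{45608} \approx -0.83887$)
$\frac{1}{-49131 + a} = \frac{1}{-49131 - \frac{38259}{45608}} = \frac{1}{- \frac{2240804907}{45608}} = - \frac{45608}{2240804907}$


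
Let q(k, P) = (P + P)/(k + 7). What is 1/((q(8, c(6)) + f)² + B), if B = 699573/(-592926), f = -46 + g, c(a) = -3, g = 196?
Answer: 4941050/110575659793 ≈ 4.4685e-5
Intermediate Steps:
q(k, P) = 2*P/(7 + k) (q(k, P) = (2*P)/(7 + k) = 2*P/(7 + k))
f = 150 (f = -46 + 196 = 150)
B = -233191/197642 (B = 699573*(-1/592926) = -233191/197642 ≈ -1.1799)
1/((q(8, c(6)) + f)² + B) = 1/((2*(-3)/(7 + 8) + 150)² - 233191/197642) = 1/((2*(-3)/15 + 150)² - 233191/197642) = 1/((2*(-3)*(1/15) + 150)² - 233191/197642) = 1/((-⅖ + 150)² - 233191/197642) = 1/((748/5)² - 233191/197642) = 1/(559504/25 - 233191/197642) = 1/(110575659793/4941050) = 4941050/110575659793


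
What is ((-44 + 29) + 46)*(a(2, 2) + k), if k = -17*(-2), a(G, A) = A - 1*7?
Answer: 899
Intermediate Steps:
a(G, A) = -7 + A (a(G, A) = A - 7 = -7 + A)
k = 34
((-44 + 29) + 46)*(a(2, 2) + k) = ((-44 + 29) + 46)*((-7 + 2) + 34) = (-15 + 46)*(-5 + 34) = 31*29 = 899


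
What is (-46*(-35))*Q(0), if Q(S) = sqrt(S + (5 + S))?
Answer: 1610*sqrt(5) ≈ 3600.1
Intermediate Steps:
Q(S) = sqrt(5 + 2*S)
(-46*(-35))*Q(0) = (-46*(-35))*sqrt(5 + 2*0) = 1610*sqrt(5 + 0) = 1610*sqrt(5)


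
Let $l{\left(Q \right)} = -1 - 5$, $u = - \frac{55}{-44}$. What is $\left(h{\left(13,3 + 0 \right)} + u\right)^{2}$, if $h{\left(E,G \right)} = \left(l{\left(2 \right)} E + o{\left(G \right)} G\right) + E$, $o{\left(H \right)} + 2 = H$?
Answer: $\frac{59049}{16} \approx 3690.6$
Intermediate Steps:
$u = \frac{5}{4}$ ($u = \left(-55\right) \left(- \frac{1}{44}\right) = \frac{5}{4} \approx 1.25$)
$l{\left(Q \right)} = -6$ ($l{\left(Q \right)} = -1 - 5 = -6$)
$o{\left(H \right)} = -2 + H$
$h{\left(E,G \right)} = - 5 E + G \left(-2 + G\right)$ ($h{\left(E,G \right)} = \left(- 6 E + \left(-2 + G\right) G\right) + E = \left(- 6 E + G \left(-2 + G\right)\right) + E = - 5 E + G \left(-2 + G\right)$)
$\left(h{\left(13,3 + 0 \right)} + u\right)^{2} = \left(\left(\left(-5\right) 13 + \left(3 + 0\right) \left(-2 + \left(3 + 0\right)\right)\right) + \frac{5}{4}\right)^{2} = \left(\left(-65 + 3 \left(-2 + 3\right)\right) + \frac{5}{4}\right)^{2} = \left(\left(-65 + 3 \cdot 1\right) + \frac{5}{4}\right)^{2} = \left(\left(-65 + 3\right) + \frac{5}{4}\right)^{2} = \left(-62 + \frac{5}{4}\right)^{2} = \left(- \frac{243}{4}\right)^{2} = \frac{59049}{16}$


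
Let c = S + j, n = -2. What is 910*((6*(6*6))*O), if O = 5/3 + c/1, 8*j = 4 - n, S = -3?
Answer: -114660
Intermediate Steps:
j = ¾ (j = (4 - 1*(-2))/8 = (4 + 2)/8 = (⅛)*6 = ¾ ≈ 0.75000)
c = -9/4 (c = -3 + ¾ = -9/4 ≈ -2.2500)
O = -7/12 (O = 5/3 - 9/4/1 = 5*(⅓) - 9/4*1 = 5/3 - 9/4 = -7/12 ≈ -0.58333)
910*((6*(6*6))*O) = 910*((6*(6*6))*(-7/12)) = 910*((6*36)*(-7/12)) = 910*(216*(-7/12)) = 910*(-126) = -114660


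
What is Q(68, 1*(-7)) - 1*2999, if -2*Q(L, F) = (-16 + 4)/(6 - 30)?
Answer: -11997/4 ≈ -2999.3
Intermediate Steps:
Q(L, F) = -1/4 (Q(L, F) = -(-16 + 4)/(2*(6 - 30)) = -(-6)/(-24) = -(-6)*(-1)/24 = -1/2*1/2 = -1/4)
Q(68, 1*(-7)) - 1*2999 = -1/4 - 1*2999 = -1/4 - 2999 = -11997/4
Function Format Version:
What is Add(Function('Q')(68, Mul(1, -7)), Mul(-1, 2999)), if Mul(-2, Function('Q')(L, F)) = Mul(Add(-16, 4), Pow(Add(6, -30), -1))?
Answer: Rational(-11997, 4) ≈ -2999.3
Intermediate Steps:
Function('Q')(L, F) = Rational(-1, 4) (Function('Q')(L, F) = Mul(Rational(-1, 2), Mul(Add(-16, 4), Pow(Add(6, -30), -1))) = Mul(Rational(-1, 2), Mul(-12, Pow(-24, -1))) = Mul(Rational(-1, 2), Mul(-12, Rational(-1, 24))) = Mul(Rational(-1, 2), Rational(1, 2)) = Rational(-1, 4))
Add(Function('Q')(68, Mul(1, -7)), Mul(-1, 2999)) = Add(Rational(-1, 4), Mul(-1, 2999)) = Add(Rational(-1, 4), -2999) = Rational(-11997, 4)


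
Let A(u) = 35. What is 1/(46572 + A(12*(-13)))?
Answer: 1/46607 ≈ 2.1456e-5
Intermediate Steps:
1/(46572 + A(12*(-13))) = 1/(46572 + 35) = 1/46607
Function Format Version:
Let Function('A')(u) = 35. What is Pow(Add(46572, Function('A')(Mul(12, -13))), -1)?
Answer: Rational(1, 46607) ≈ 2.1456e-5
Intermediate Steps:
Pow(Add(46572, Function('A')(Mul(12, -13))), -1) = Pow(Add(46572, 35), -1) = Pow(46607, -1) = Rational(1, 46607)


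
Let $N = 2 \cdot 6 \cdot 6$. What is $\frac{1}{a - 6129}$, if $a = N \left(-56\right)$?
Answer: $- \frac{1}{10161} \approx -9.8416 \cdot 10^{-5}$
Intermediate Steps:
$N = 72$ ($N = 12 \cdot 6 = 72$)
$a = -4032$ ($a = 72 \left(-56\right) = -4032$)
$\frac{1}{a - 6129} = \frac{1}{-4032 - 6129} = \frac{1}{-10161} = - \frac{1}{10161}$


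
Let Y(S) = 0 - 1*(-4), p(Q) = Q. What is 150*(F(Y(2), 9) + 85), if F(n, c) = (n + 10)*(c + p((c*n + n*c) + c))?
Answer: 201750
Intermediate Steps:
Y(S) = 4 (Y(S) = 0 + 4 = 4)
F(n, c) = (10 + n)*(2*c + 2*c*n) (F(n, c) = (n + 10)*(c + ((c*n + n*c) + c)) = (10 + n)*(c + ((c*n + c*n) + c)) = (10 + n)*(c + (2*c*n + c)) = (10 + n)*(c + (c + 2*c*n)) = (10 + n)*(2*c + 2*c*n))
150*(F(Y(2), 9) + 85) = 150*(2*9*(10 + 4² + 11*4) + 85) = 150*(2*9*(10 + 16 + 44) + 85) = 150*(2*9*70 + 85) = 150*(1260 + 85) = 150*1345 = 201750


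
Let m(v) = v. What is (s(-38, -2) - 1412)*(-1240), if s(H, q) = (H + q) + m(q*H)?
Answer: 1706240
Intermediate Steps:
s(H, q) = H + q + H*q (s(H, q) = (H + q) + q*H = (H + q) + H*q = H + q + H*q)
(s(-38, -2) - 1412)*(-1240) = ((-38 - 2 - 38*(-2)) - 1412)*(-1240) = ((-38 - 2 + 76) - 1412)*(-1240) = (36 - 1412)*(-1240) = -1376*(-1240) = 1706240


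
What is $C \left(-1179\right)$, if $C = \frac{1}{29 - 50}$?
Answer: $\frac{393}{7} \approx 56.143$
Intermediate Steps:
$C = - \frac{1}{21}$ ($C = \frac{1}{-21} = - \frac{1}{21} \approx -0.047619$)
$C \left(-1179\right) = \left(- \frac{1}{21}\right) \left(-1179\right) = \frac{393}{7}$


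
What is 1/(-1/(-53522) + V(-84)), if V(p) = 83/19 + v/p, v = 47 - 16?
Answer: 6101508/24402323 ≈ 0.25004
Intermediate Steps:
v = 31
V(p) = 83/19 + 31/p
1/(-1/(-53522) + V(-84)) = 1/(-1/(-53522) + (83/19 + 31/(-84))) = 1/(-1*(-1/53522) + (83/19 + 31*(-1/84))) = 1/(1/53522 + (83/19 - 31/84)) = 1/(1/53522 + 6383/1596) = 1/(24402323/6101508) = 6101508/24402323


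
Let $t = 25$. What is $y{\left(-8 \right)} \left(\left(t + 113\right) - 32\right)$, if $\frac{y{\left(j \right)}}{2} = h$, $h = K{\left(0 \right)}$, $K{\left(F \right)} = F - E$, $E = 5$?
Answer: $-1060$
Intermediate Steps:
$K{\left(F \right)} = -5 + F$ ($K{\left(F \right)} = F - 5 = -5 + F$)
$h = -5$ ($h = -5 + 0 = -5$)
$y{\left(j \right)} = -10$ ($y{\left(j \right)} = 2 \left(-5\right) = -10$)
$y{\left(-8 \right)} \left(\left(t + 113\right) - 32\right) = - 10 \left(\left(25 + 113\right) - 32\right) = - 10 \left(138 - 32\right) = \left(-10\right) 106 = -1060$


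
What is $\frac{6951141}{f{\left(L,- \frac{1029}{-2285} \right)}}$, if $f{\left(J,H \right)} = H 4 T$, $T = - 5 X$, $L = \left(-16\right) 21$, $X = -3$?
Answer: $\frac{352963493}{1372} \approx 2.5726 \cdot 10^{5}$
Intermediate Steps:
$L = -336$
$T = 15$ ($T = \left(-5\right) \left(-3\right) = 15$)
$f{\left(J,H \right)} = 60 H$ ($f{\left(J,H \right)} = H 4 \cdot 15 = 4 H 15 = 60 H$)
$\frac{6951141}{f{\left(L,- \frac{1029}{-2285} \right)}} = \frac{6951141}{60 \left(- \frac{1029}{-2285}\right)} = \frac{6951141}{60 \left(\left(-1029\right) \left(- \frac{1}{2285}\right)\right)} = \frac{6951141}{60 \cdot \frac{1029}{2285}} = \frac{6951141}{\frac{12348}{457}} = 6951141 \cdot \frac{457}{12348} = \frac{352963493}{1372}$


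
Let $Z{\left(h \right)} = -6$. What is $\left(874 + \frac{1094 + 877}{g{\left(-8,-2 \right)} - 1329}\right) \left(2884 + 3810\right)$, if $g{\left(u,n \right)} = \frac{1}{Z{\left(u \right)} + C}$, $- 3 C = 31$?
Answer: $\frac{7043798317}{1206} \approx 5.8406 \cdot 10^{6}$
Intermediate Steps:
$C = - \frac{31}{3}$ ($C = \left(- \frac{1}{3}\right) 31 = - \frac{31}{3} \approx -10.333$)
$g{\left(u,n \right)} = - \frac{3}{49}$ ($g{\left(u,n \right)} = \frac{1}{-6 - \frac{31}{3}} = \frac{1}{- \frac{49}{3}} = - \frac{3}{49}$)
$\left(874 + \frac{1094 + 877}{g{\left(-8,-2 \right)} - 1329}\right) \left(2884 + 3810\right) = \left(874 + \frac{1094 + 877}{- \frac{3}{49} - 1329}\right) \left(2884 + 3810\right) = \left(874 + \frac{1971}{- \frac{65124}{49}}\right) 6694 = \left(874 + 1971 \left(- \frac{49}{65124}\right)\right) 6694 = \left(874 - \frac{3577}{2412}\right) 6694 = \frac{2104511}{2412} \cdot 6694 = \frac{7043798317}{1206}$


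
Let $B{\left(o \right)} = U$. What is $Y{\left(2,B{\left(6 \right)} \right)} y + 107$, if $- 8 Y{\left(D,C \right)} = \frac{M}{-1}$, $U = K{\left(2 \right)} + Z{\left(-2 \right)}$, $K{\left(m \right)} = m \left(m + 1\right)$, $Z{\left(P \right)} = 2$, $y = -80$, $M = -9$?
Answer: $197$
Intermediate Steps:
$K{\left(m \right)} = m \left(1 + m\right)$
$U = 8$ ($U = 2 \left(1 + 2\right) + 2 = 2 \cdot 3 + 2 = 6 + 2 = 8$)
$B{\left(o \right)} = 8$
$Y{\left(D,C \right)} = - \frac{9}{8}$ ($Y{\left(D,C \right)} = - \frac{\left(-9\right) \frac{1}{-1}}{8} = - \frac{\left(-9\right) \left(-1\right)}{8} = \left(- \frac{1}{8}\right) 9 = - \frac{9}{8}$)
$Y{\left(2,B{\left(6 \right)} \right)} y + 107 = \left(- \frac{9}{8}\right) \left(-80\right) + 107 = 90 + 107 = 197$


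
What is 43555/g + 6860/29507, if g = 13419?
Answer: 1377231725/395954433 ≈ 3.4783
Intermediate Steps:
43555/g + 6860/29507 = 43555/13419 + 6860/29507 = 1377231725/395954433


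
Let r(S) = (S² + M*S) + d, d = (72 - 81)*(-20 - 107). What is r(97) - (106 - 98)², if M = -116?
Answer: -764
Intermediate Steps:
d = 1143 (d = -9*(-127) = 1143)
r(S) = 1143 + S² - 116*S (r(S) = (S² - 116*S) + 1143 = 1143 + S² - 116*S)
r(97) - (106 - 98)² = (1143 + 97² - 116*97) - (106 - 98)² = (1143 + 9409 - 11252) - 1*8² = -700 - 1*64 = -700 - 64 = -764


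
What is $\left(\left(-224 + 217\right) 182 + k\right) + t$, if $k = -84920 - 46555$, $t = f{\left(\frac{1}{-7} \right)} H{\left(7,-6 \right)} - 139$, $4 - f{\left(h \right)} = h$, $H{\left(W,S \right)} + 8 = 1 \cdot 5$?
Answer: $- \frac{930303}{7} \approx -1.329 \cdot 10^{5}$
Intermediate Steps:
$H{\left(W,S \right)} = -3$ ($H{\left(W,S \right)} = -8 + 1 \cdot 5 = -8 + 5 = -3$)
$f{\left(h \right)} = 4 - h$
$t = - \frac{1060}{7}$ ($t = \left(4 - \frac{1}{-7}\right) \left(-3\right) - 139 = \left(4 - - \frac{1}{7}\right) \left(-3\right) - 139 = \left(4 + \frac{1}{7}\right) \left(-3\right) - 139 = \frac{29}{7} \left(-3\right) - 139 = - \frac{87}{7} - 139 = - \frac{1060}{7} \approx -151.43$)
$k = -131475$ ($k = -84920 - 46555 = -131475$)
$\left(\left(-224 + 217\right) 182 + k\right) + t = \left(\left(-224 + 217\right) 182 - 131475\right) - \frac{1060}{7} = \left(\left(-7\right) 182 - 131475\right) - \frac{1060}{7} = \left(-1274 - 131475\right) - \frac{1060}{7} = -132749 - \frac{1060}{7} = - \frac{930303}{7}$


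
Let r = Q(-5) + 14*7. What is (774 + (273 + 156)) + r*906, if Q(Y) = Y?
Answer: 85461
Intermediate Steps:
r = 93 (r = -5 + 14*7 = -5 + 98 = 93)
(774 + (273 + 156)) + r*906 = (774 + (273 + 156)) + 93*906 = (774 + 429) + 84258 = 1203 + 84258 = 85461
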